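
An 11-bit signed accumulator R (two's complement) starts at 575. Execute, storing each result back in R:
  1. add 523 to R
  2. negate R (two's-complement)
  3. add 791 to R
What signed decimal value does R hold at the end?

-307

Start: R = 575 = 01000111111.
R = 575 + 523 = 1098; wraps to -950 = 10001001010
R = −(-950) = 950 = 01110110110
R = 950 + 791 = 1741; wraps to -307 = 11011001101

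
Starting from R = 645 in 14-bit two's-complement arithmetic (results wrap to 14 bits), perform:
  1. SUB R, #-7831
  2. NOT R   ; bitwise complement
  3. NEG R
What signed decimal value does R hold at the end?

-7907

Start: R = 645 = 00001010000101.
R = 645 − (-7831) = 8476; wraps to -7908 = 10000100011100
R = NOT 10000100011100 = 01111011100011 = 7907
R = −(7907) = -7907 = 10000100011101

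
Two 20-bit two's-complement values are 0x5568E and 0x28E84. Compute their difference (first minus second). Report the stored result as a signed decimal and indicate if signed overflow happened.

182282; no overflow

0x5568E = 01010101011010001110 = 349838 (signed)
0x28E84 = 00101000111010000100 = 167556 (signed)
Subtract via negate-and-add: invert 00101000111010000100 + 1 = 11010111000101111100 (i.e. -167556).
  01010101011010001110
+ 11010111000101111100
= 00101100100000001010  (discard carry-out 1)
Result 00101100100000001010: MSB = 0 → value 182282.
Addends (after negating the subtrahend) have opposite signs, so signed overflow cannot occur.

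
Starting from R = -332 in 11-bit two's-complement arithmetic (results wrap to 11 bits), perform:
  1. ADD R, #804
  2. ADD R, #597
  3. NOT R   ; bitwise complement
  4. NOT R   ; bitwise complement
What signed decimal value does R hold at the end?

-979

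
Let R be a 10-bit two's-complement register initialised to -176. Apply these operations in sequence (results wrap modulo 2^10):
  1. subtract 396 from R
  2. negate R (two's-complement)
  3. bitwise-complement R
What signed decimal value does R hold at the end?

451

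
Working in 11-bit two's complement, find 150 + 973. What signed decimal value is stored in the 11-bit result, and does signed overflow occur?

-925; overflow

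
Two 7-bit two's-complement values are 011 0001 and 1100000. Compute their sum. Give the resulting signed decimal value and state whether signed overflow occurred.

17; no overflow

011 0001 → 0110001 = 49 (signed)
1100000 = -32 (signed)
  0110001
+ 1100000
= 0010001  (discard carry-out 1)
Result 0010001: MSB = 0 → value 17.
Addends have opposite signs, so signed overflow cannot occur.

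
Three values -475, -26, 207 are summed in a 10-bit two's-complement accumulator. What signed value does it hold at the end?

-475 + (-26) = -501 (1000001011)
-501 + 207 = -294 (1011011010)

-294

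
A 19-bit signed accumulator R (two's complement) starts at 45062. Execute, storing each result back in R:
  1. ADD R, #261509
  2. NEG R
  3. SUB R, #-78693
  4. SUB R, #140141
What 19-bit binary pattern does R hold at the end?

0100110001001101101

Start: R = 45062 = 0001011000000000110.
R = 45062 + 261509 = 306571; wraps to -217717 = 1001010110110001011
R = −(-217717) = 217717 = 0110101001001110101
R = 217717 − (-78693) = 296410; wraps to -227878 = 1001000010111011010
R = -227878 − 140141 = -368019; wraps to 156269 = 0100110001001101101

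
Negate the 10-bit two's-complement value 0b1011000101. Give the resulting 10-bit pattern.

Invert: 0100111010. Add 1: 0100111011.
Check: 1011000101 = -315, 0100111011 = 315.

0100111011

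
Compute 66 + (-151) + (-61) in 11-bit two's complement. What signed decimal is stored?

-146

66 + (-151) = -85 (11110101011)
-85 + (-61) = -146 (11101101110)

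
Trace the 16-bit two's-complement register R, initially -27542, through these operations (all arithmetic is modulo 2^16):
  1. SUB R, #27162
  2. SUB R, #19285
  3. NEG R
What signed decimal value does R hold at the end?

8453

Start: R = -27542 = 1001010001101010.
R = -27542 − 27162 = -54704; wraps to 10832 = 0010101001010000
R = 10832 − 19285 = -8453 = 1101111011111011
R = −(-8453) = 8453 = 0010000100000101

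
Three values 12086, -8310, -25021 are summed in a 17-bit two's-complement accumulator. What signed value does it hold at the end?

12086 + (-8310) = 3776 (00000111011000000)
3776 + (-25021) = -21245 (11010110100000011)

-21245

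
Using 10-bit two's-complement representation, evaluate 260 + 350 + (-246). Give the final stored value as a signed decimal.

260 + 350 = 610 → wraps to -414 (1001100010)
-414 + (-246) = -660 → wraps to 364 (0101101100)

364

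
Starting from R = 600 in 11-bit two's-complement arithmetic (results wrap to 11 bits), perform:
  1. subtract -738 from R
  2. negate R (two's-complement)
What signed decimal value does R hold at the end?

Start: R = 600 = 01001011000.
R = 600 − (-738) = 1338; wraps to -710 = 10100111010
R = −(-710) = 710 = 01011000110

710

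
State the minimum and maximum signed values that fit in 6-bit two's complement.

min = -32, max = 31

Minimum: −2^5 = -32.
Maximum: 2^5 − 1 = 31.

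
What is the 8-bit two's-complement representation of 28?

28 is non-negative, so write it directly in 8 bits: 00011100.

00011100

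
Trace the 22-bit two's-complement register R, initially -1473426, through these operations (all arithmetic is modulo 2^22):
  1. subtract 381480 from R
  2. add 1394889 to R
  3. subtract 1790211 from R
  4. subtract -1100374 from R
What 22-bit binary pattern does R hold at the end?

Start: R = -1473426 = 1010011000010001101110.
R = -1473426 − 381480 = -1854906 = 1000111011001001000110
R = -1854906 + 1394889 = -460017 = 1110001111101100001111
R = -460017 − 1790211 = -2250228; wraps to 1944076 = 0111011010101000001100
R = 1944076 − (-1100374) = 3044450; wraps to -1149854 = 1011100111010001100010

1011100111010001100010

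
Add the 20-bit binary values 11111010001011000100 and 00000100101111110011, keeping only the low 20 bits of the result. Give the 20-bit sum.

  11111010001011000100
+ 00000100101111110011
= 11111110111010110111

11111110111010110111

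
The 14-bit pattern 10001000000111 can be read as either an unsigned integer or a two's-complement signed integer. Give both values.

unsigned = 8711, signed = -7673

Unsigned: 10001000000111 = 8711.
Signed: MSB=1 → 8711 − 16384 = -7673.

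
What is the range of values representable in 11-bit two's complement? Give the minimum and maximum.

Minimum: −2^10 = -1024.
Maximum: 2^10 − 1 = 1023.

min = -1024, max = 1023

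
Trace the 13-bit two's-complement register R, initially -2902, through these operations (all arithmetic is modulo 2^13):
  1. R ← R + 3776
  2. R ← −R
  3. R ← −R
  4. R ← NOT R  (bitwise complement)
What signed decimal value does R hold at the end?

Start: R = -2902 = 1010010101010.
R = -2902 + 3776 = 874 = 0001101101010
R = −(874) = -874 = 1110010010110
R = −(-874) = 874 = 0001101101010
R = NOT 0001101101010 = 1110010010101 = -875

-875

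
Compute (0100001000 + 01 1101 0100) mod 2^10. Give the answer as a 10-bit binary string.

1011011100

  0100001000
+ 0111010100
= 1011011100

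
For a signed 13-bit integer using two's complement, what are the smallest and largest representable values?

Minimum: −2^12 = -4096.
Maximum: 2^12 − 1 = 4095.

min = -4096, max = 4095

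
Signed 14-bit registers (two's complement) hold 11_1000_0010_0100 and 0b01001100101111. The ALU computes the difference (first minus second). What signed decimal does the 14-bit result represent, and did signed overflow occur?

11_1000_0010_0100 → 11100000100100 = -2012 (signed)
0b01001100101111 → 01001100101111 = 4911 (signed)
Subtract via negate-and-add: invert 01001100101111 + 1 = 10110011010001 (i.e. -4911).
  11100000100100
+ 10110011010001
= 10010011110101  (discard carry-out 1)
Result 10010011110101: MSB = 1 → 9461 − 16384 = -6923.
Both addends (after negating the subtrahend) are negative and so is the stored result: no signed overflow.

-6923; no overflow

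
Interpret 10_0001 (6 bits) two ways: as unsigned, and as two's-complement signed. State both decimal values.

Unsigned: 100001 = 33.
Signed: MSB=1 → 33 − 64 = -31.

unsigned = 33, signed = -31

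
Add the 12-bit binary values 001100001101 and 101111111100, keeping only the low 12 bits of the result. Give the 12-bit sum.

111100001001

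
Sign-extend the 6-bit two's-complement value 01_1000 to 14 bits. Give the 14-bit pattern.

MSB of 011000 is 0; replicate it into the new high bits.
00000000|011000 → 00000000011000 (still 24).

00000000011000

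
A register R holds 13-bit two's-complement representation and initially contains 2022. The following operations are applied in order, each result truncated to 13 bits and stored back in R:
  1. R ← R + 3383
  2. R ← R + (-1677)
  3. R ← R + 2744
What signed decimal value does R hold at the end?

Start: R = 2022 = 0011111100110.
R = 2022 + 3383 = 5405; wraps to -2787 = 1010100011101
R = -2787 + (-1677) = -4464; wraps to 3728 = 0111010010000
R = 3728 + 2744 = 6472; wraps to -1720 = 1100101001000

-1720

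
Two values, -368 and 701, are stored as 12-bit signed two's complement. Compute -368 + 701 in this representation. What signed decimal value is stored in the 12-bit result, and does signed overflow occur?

333; no overflow

-368 → 111010010000
701 → 001010111101
  111010010000
+ 001010111101
= 000101001101  (discard carry-out 1)
Result 000101001101: MSB = 0 → value 333.
Addends have opposite signs, so signed overflow cannot occur.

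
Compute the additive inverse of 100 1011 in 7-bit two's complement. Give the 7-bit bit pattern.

0110101

Invert: 0110100. Add 1: 0110101.
Check: 1001011 = -53, 0110101 = 53.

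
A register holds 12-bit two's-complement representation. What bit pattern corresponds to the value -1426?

101001101110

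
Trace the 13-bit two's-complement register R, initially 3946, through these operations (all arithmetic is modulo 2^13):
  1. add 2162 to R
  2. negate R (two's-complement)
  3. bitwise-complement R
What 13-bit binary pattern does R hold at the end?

1011111011011

Start: R = 3946 = 0111101101010.
R = 3946 + 2162 = 6108; wraps to -2084 = 1011111011100
R = −(-2084) = 2084 = 0100000100100
R = NOT 0100000100100 = 1011111011011 = -2085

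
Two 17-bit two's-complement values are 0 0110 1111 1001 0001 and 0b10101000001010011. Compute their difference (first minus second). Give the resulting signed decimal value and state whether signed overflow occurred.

-57538; overflow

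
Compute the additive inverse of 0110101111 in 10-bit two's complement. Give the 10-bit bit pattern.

Invert: 1001010000. Add 1: 1001010001.

1001010001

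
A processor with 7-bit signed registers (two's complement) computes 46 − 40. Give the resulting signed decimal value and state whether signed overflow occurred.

6; no overflow

46 → 0101110
40 → 0101000
Subtract via negate-and-add: invert 0101000 + 1 = 1011000 (i.e. -40).
  0101110
+ 1011000
= 0000110  (discard carry-out 1)
Result 0000110: MSB = 0 → value 6.
Addends (after negating the subtrahend) have opposite signs, so signed overflow cannot occur.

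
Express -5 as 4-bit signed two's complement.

1011

|-5| = 5 = 0101 in 4 bits.
Invert the bits: 1010. Add 1: 1011.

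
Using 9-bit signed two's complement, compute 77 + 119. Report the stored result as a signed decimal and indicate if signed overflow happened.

196; no overflow

77 → 001001101
119 → 001110111
  001001101
+ 001110111
= 011000100
Result 011000100: MSB = 0 → value 196.
Both addends are non-negative and so is the stored result: no signed overflow.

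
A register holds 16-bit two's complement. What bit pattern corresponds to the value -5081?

1110110000100111

|-5081| = 5081 = 0001001111011001 in 16 bits.
Invert the bits: 1110110000100110. Add 1: 1110110000100111.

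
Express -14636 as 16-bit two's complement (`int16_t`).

|-14636| = 14636 = 0011100100101100 in 16 bits.
Invert the bits: 1100011011010011. Add 1: 1100011011010100.

1100011011010100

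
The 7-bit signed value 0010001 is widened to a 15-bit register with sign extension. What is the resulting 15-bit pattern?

MSB of 0010001 is 0; replicate it into the new high bits.
00000000|0010001 → 000000000010001 (still 17).

000000000010001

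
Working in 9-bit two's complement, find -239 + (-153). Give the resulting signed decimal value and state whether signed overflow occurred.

120; overflow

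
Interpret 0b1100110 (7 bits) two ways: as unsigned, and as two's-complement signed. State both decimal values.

Unsigned: 1100110 = 102.
Signed: MSB=1 → 102 − 128 = -26.

unsigned = 102, signed = -26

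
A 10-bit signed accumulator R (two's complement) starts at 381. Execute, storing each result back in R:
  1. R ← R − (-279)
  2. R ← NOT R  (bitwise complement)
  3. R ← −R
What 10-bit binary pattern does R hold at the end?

1010010101

Start: R = 381 = 0101111101.
R = 381 − (-279) = 660; wraps to -364 = 1010010100
R = NOT 1010010100 = 0101101011 = 363
R = −(363) = -363 = 1010010101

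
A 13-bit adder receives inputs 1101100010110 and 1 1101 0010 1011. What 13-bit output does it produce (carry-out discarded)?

1100001000001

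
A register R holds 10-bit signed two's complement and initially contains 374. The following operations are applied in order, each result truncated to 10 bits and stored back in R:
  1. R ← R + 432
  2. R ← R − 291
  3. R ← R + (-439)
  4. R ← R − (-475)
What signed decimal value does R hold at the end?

-473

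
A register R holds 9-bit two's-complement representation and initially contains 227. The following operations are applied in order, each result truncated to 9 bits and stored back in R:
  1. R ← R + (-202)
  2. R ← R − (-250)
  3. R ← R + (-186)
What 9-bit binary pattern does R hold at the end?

001011001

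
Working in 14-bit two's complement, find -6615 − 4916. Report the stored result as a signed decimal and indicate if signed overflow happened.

4853; overflow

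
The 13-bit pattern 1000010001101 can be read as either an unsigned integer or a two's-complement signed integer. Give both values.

unsigned = 4237, signed = -3955

Unsigned: 1000010001101 = 4237.
Signed: MSB=1 → 4237 − 8192 = -3955.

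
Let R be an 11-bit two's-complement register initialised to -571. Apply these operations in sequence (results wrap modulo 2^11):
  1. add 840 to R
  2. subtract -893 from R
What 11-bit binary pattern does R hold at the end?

10010001010

Start: R = -571 = 10111000101.
R = -571 + 840 = 269 = 00100001101
R = 269 − (-893) = 1162; wraps to -886 = 10010001010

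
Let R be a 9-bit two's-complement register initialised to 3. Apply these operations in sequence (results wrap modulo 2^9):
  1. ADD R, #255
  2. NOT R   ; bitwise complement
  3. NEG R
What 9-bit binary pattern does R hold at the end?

Start: R = 3 = 000000011.
R = 3 + 255 = 258; wraps to -254 = 100000010
R = NOT 100000010 = 011111101 = 253
R = −(253) = -253 = 100000011

100000011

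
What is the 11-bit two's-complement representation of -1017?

|-1017| = 1017 = 01111111001 in 11 bits.
Invert the bits: 10000000110. Add 1: 10000000111.

10000000111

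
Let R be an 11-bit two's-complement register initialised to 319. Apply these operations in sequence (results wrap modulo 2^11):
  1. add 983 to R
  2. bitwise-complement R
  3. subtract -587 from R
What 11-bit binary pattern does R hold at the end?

10100110100

Start: R = 319 = 00100111111.
R = 319 + 983 = 1302; wraps to -746 = 10100010110
R = NOT 10100010110 = 01011101001 = 745
R = 745 − (-587) = 1332; wraps to -716 = 10100110100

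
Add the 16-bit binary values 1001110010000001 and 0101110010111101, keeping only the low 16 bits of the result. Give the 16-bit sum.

1111100100111110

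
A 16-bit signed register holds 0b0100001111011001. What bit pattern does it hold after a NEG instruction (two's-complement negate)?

1011110000100111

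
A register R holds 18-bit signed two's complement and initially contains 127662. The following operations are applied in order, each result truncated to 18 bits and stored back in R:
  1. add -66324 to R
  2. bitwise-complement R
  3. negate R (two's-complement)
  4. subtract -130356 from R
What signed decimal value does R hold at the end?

-70449

Start: R = 127662 = 011111001010101110.
R = 127662 + (-66324) = 61338 = 001110111110011010
R = NOT 001110111110011010 = 110001000001100101 = -61339
R = −(-61339) = 61339 = 001110111110011011
R = 61339 − (-130356) = 191695; wraps to -70449 = 101110110011001111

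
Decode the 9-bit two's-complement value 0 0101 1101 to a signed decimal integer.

93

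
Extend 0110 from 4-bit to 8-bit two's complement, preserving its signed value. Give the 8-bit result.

MSB of 0110 is 0; replicate it into the new high bits.
0000|0110 → 00000110 (still 6).

00000110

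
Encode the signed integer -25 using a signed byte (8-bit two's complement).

|-25| = 25 = 00011001 in 8 bits.
Invert the bits: 11100110. Add 1: 11100111.
Check: 11100111 reads as 231 − 256 = -25.

11100111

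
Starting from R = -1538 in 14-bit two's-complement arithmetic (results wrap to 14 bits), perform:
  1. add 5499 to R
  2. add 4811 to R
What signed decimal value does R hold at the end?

Start: R = -1538 = 11100111111110.
R = -1538 + 5499 = 3961 = 00111101111001
R = 3961 + 4811 = 8772; wraps to -7612 = 10001001000100

-7612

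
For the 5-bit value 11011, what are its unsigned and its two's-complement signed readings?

Unsigned: 11011 = 27.
Signed: MSB=1 → 27 − 32 = -5.

unsigned = 27, signed = -5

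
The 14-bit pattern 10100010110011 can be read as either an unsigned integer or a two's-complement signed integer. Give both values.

Unsigned: 10100010110011 = 10419.
Signed: MSB=1 → 10419 − 16384 = -5965.

unsigned = 10419, signed = -5965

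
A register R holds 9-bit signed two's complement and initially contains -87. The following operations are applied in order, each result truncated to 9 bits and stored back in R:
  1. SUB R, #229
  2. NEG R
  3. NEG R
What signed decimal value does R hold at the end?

Start: R = -87 = 110101001.
R = -87 − 229 = -316; wraps to 196 = 011000100
R = −(196) = -196 = 100111100
R = −(-196) = 196 = 011000100

196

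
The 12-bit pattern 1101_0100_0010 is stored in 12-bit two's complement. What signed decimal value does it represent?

-702

MSB is 1, so the value is negative.
Invert: 001010111101. Add 1: 001010111110 = 702. So the value is −702.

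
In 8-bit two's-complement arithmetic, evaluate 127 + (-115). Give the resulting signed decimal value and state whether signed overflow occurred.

127 → 01111111
-115 → 10001101
  01111111
+ 10001101
= 00001100  (discard carry-out 1)
Result 00001100: MSB = 0 → value 12.
Addends have opposite signs, so signed overflow cannot occur.

12; no overflow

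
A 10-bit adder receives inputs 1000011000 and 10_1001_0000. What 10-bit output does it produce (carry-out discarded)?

  1000011000
+ 1010010000
= 0010101000  (discard carry-out 1)

0010101000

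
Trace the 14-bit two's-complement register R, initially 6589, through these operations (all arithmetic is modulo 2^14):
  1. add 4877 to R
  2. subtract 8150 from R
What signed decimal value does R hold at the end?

3316

Start: R = 6589 = 01100110111101.
R = 6589 + 4877 = 11466; wraps to -4918 = 10110011001010
R = -4918 − 8150 = -13068; wraps to 3316 = 00110011110100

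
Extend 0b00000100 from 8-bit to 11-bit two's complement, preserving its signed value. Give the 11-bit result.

00000000100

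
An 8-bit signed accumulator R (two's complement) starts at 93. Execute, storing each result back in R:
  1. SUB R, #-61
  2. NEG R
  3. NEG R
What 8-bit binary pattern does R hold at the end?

Start: R = 93 = 01011101.
R = 93 − (-61) = 154; wraps to -102 = 10011010
R = −(-102) = 102 = 01100110
R = −(102) = -102 = 10011010

10011010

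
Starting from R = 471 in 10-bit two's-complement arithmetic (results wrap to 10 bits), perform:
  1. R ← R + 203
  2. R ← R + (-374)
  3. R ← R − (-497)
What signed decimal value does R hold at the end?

-227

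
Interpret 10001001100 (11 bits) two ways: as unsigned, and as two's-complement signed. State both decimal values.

Unsigned: 10001001100 = 1100.
Signed: MSB=1 → 1100 − 2048 = -948.

unsigned = 1100, signed = -948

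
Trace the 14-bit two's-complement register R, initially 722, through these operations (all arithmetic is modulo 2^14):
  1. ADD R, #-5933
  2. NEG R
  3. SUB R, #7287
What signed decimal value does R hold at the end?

-2076

Start: R = 722 = 00001011010010.
R = 722 + (-5933) = -5211 = 10101110100101
R = −(-5211) = 5211 = 01010001011011
R = 5211 − 7287 = -2076 = 11011111100100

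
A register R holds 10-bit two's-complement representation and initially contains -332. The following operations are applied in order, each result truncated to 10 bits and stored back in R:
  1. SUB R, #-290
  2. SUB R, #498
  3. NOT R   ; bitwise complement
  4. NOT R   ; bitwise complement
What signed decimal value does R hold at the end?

Start: R = -332 = 1010110100.
R = -332 − (-290) = -42 = 1111010110
R = -42 − 498 = -540; wraps to 484 = 0111100100
R = NOT 0111100100 = 1000011011 = -485
R = NOT 1000011011 = 0111100100 = 484

484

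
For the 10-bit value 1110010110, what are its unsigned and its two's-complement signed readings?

unsigned = 918, signed = -106

Unsigned: 1110010110 = 918.
Signed: MSB=1 → 918 − 1024 = -106.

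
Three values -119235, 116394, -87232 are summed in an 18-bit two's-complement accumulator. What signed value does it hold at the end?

-90073

-119235 + 116394 = -2841 (111111010011100111)
-2841 + (-87232) = -90073 (101010000000100111)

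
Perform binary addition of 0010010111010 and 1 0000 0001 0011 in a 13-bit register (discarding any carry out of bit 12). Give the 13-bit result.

1010011001101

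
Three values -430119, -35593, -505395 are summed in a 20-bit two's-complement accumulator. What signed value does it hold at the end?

77469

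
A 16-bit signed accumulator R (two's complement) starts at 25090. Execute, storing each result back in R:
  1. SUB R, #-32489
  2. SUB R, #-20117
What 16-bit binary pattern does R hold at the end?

0010111110000000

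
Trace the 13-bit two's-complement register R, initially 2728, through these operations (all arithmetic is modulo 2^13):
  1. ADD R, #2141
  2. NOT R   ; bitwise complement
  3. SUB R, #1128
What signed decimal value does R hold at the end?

Start: R = 2728 = 0101010101000.
R = 2728 + 2141 = 4869; wraps to -3323 = 1001100000101
R = NOT 1001100000101 = 0110011111010 = 3322
R = 3322 − 1128 = 2194 = 0100010010010

2194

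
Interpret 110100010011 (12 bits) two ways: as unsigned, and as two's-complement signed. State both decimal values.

Unsigned: 110100010011 = 3347.
Signed: MSB=1 → 3347 − 4096 = -749.

unsigned = 3347, signed = -749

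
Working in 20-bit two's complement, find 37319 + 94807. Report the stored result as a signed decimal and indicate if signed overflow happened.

37319 → 00001001000111000111
94807 → 00010111001001010111
  00001001000111000111
+ 00010111001001010111
= 00100000010000011110
Result 00100000010000011110: MSB = 0 → value 132126.
Both addends are non-negative and so is the stored result: no signed overflow.

132126; no overflow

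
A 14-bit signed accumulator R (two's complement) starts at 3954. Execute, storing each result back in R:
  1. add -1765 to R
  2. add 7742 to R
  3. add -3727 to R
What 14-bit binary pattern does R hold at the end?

Start: R = 3954 = 00111101110010.
R = 3954 + (-1765) = 2189 = 00100010001101
R = 2189 + 7742 = 9931; wraps to -6453 = 10011011001011
R = -6453 + (-3727) = -10180; wraps to 6204 = 01100000111100

01100000111100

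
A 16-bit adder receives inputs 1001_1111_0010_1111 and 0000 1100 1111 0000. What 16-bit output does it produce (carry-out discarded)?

1010110000011111

  1001111100101111
+ 0000110011110000
= 1010110000011111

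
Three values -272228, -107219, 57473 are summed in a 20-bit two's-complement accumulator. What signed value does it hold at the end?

-321974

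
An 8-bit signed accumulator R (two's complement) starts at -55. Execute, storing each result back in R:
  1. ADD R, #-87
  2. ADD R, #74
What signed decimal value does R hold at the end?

-68

Start: R = -55 = 11001001.
R = -55 + (-87) = -142; wraps to 114 = 01110010
R = 114 + 74 = 188; wraps to -68 = 10111100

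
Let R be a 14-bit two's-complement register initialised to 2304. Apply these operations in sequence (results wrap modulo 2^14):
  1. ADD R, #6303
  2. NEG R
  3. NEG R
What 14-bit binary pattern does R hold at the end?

Start: R = 2304 = 00100100000000.
R = 2304 + 6303 = 8607; wraps to -7777 = 10000110011111
R = −(-7777) = 7777 = 01111001100001
R = −(7777) = -7777 = 10000110011111

10000110011111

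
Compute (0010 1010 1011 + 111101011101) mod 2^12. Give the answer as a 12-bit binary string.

001000001000

  001010101011
+ 111101011101
= 001000001000  (discard carry-out 1)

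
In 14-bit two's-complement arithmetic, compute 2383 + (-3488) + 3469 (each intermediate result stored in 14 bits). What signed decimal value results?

2383 + (-3488) = -1105 (11101110101111)
-1105 + 3469 = 2364 (00100100111100)

2364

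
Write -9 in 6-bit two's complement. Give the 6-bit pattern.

110111

|-9| = 9 = 001001 in 6 bits.
Invert the bits: 110110. Add 1: 110111.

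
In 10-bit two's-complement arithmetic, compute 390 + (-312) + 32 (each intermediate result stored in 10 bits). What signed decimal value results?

110

390 + (-312) = 78 (0001001110)
78 + 32 = 110 (0001101110)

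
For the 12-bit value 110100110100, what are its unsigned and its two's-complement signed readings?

unsigned = 3380, signed = -716

Unsigned: 110100110100 = 3380.
Signed: MSB=1 → 3380 − 4096 = -716.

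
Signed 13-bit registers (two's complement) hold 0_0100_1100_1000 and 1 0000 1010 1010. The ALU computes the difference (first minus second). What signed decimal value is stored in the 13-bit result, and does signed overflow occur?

-3042; overflow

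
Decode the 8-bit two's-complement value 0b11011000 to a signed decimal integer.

-40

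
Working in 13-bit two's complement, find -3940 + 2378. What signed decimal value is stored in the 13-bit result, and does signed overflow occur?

-1562; no overflow

-3940 → 1000010011100
2378 → 0100101001010
  1000010011100
+ 0100101001010
= 1100111100110
Result 1100111100110: MSB = 1 → 6630 − 8192 = -1562.
Addends have opposite signs, so signed overflow cannot occur.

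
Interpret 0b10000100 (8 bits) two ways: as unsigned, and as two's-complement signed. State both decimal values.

unsigned = 132, signed = -124

Unsigned: 10000100 = 132.
Signed: MSB=1 → 132 − 256 = -124.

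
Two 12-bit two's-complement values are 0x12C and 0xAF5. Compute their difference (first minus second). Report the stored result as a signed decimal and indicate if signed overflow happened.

0x12C = 000100101100 = 300 (signed)
0xAF5 = 101011110101 = -1291 (signed)
Subtract via negate-and-add: invert 101011110101 + 1 = 010100001011 (i.e. 1291).
  000100101100
+ 010100001011
= 011000110111
Result 011000110111: MSB = 0 → value 1591.
Both addends (after negating the subtrahend) are non-negative and so is the stored result: no signed overflow.

1591; no overflow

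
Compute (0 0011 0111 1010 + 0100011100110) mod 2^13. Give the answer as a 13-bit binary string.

0110001100000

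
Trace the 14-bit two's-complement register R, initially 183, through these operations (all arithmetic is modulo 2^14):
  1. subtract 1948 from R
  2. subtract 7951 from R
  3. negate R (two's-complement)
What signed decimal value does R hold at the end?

-6668

Start: R = 183 = 00000010110111.
R = 183 − 1948 = -1765 = 11100100011011
R = -1765 − 7951 = -9716; wraps to 6668 = 01101000001100
R = −(6668) = -6668 = 10010111110100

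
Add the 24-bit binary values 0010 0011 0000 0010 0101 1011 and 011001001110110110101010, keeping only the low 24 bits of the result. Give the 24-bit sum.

100001111111000000000101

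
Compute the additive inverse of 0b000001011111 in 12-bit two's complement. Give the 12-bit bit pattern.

Invert: 111110100000. Add 1: 111110100001.
Check: 000001011111 = 95, 111110100001 = -95.

111110100001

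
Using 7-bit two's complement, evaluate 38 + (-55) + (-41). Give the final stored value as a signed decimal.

-58

38 + (-55) = -17 (1101111)
-17 + (-41) = -58 (1000110)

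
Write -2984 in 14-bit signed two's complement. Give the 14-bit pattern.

|-2984| = 2984 = 00101110101000 in 14 bits.
Invert the bits: 11010001010111. Add 1: 11010001011000.

11010001011000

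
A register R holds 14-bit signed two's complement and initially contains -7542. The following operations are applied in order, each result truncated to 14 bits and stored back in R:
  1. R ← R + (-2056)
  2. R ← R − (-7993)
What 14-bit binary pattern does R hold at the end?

11100110111011

Start: R = -7542 = 10001010001010.
R = -7542 + (-2056) = -9598; wraps to 6786 = 01101010000010
R = 6786 − (-7993) = 14779; wraps to -1605 = 11100110111011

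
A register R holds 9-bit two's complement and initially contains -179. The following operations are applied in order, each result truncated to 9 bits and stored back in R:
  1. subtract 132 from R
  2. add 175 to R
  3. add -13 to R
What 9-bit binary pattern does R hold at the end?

Start: R = -179 = 101001101.
R = -179 − 132 = -311; wraps to 201 = 011001001
R = 201 + 175 = 376; wraps to -136 = 101111000
R = -136 + (-13) = -149 = 101101011

101101011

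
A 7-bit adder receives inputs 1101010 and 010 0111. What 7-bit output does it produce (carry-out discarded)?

  1101010
+ 0100111
= 0010001  (discard carry-out 1)

0010001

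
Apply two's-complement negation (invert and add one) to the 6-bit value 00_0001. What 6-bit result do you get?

111111

Invert: 111110. Add 1: 111111.
Check: 000001 = 1, 111111 = -1.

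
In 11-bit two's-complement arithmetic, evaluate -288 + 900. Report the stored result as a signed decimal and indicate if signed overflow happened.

-288 → 11011100000
900 → 01110000100
  11011100000
+ 01110000100
= 01001100100  (discard carry-out 1)
Result 01001100100: MSB = 0 → value 612.
Addends have opposite signs, so signed overflow cannot occur.

612; no overflow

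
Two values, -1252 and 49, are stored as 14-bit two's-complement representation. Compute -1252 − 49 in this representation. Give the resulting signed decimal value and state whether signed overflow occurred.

-1301; no overflow

-1252 → 11101100011100
49 → 00000000110001
Subtract via negate-and-add: invert 00000000110001 + 1 = 11111111001111 (i.e. -49).
  11101100011100
+ 11111111001111
= 11101011101011  (discard carry-out 1)
Result 11101011101011: MSB = 1 → 15083 − 16384 = -1301.
Both addends (after negating the subtrahend) are negative and so is the stored result: no signed overflow.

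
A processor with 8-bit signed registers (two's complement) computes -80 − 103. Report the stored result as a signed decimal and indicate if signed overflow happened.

-80 → 10110000
103 → 01100111
Subtract via negate-and-add: invert 01100111 + 1 = 10011001 (i.e. -103).
  10110000
+ 10011001
= 01001001  (discard carry-out 1)
Result 01001001: MSB = 0 → value 73.
Both addends (after negating the subtrahend) are negative but the stored result is non-negative: signed overflow. The true value -80 − 103 = -183 lies outside [-128, 127].

73; overflow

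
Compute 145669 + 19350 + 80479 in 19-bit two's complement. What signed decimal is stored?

245498

145669 + 19350 = 165019 (0101000010010011011)
165019 + 80479 = 245498 (0111011111011111010)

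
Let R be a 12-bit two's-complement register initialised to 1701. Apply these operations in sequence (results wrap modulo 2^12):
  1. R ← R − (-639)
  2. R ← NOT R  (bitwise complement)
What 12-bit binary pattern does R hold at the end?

011011011011

Start: R = 1701 = 011010100101.
R = 1701 − (-639) = 2340; wraps to -1756 = 100100100100
R = NOT 100100100100 = 011011011011 = 1755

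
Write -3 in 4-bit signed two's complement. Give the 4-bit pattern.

|-3| = 3 = 0011 in 4 bits.
Invert the bits: 1100. Add 1: 1101.

1101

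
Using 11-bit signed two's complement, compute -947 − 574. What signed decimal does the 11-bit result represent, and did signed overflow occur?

527; overflow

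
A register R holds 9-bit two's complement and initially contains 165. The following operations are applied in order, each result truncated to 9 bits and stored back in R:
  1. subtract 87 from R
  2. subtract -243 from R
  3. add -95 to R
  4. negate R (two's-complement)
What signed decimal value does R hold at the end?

-226

Start: R = 165 = 010100101.
R = 165 − 87 = 78 = 001001110
R = 78 − (-243) = 321; wraps to -191 = 101000001
R = -191 + (-95) = -286; wraps to 226 = 011100010
R = −(226) = -226 = 100011110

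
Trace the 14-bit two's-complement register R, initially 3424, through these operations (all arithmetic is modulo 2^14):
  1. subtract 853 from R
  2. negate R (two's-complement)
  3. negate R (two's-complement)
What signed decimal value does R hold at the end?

Start: R = 3424 = 00110101100000.
R = 3424 − 853 = 2571 = 00101000001011
R = −(2571) = -2571 = 11010111110101
R = −(-2571) = 2571 = 00101000001011

2571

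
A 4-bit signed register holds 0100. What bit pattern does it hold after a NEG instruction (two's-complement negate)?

1100

Invert: 1011. Add 1: 1100.
Check: 0100 = 4, 1100 = -4.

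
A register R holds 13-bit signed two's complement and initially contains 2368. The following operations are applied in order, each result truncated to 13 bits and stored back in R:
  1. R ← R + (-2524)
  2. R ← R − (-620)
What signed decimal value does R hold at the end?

Start: R = 2368 = 0100101000000.
R = 2368 + (-2524) = -156 = 1111101100100
R = -156 − (-620) = 464 = 0000111010000

464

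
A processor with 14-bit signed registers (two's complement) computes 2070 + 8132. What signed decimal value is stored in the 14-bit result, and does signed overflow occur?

-6182; overflow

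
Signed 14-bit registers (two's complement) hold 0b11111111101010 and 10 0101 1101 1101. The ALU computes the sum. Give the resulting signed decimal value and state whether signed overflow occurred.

-6713; no overflow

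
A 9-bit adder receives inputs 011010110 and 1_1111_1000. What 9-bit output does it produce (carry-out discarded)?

011001110

  011010110
+ 111111000
= 011001110  (discard carry-out 1)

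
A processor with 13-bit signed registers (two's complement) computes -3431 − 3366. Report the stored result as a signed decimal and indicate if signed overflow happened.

1395; overflow

-3431 → 1001010011001
3366 → 0110100100110
Subtract via negate-and-add: invert 0110100100110 + 1 = 1001011011010 (i.e. -3366).
  1001010011001
+ 1001011011010
= 0010101110011  (discard carry-out 1)
Result 0010101110011: MSB = 0 → value 1395.
Both addends (after negating the subtrahend) are negative but the stored result is non-negative: signed overflow. The true value -3431 − 3366 = -6797 lies outside [-4096, 4095].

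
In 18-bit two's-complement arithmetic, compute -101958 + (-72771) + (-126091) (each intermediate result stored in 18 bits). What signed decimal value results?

-38676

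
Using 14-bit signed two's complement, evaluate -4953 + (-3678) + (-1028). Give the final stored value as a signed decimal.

-4953 + (-3678) = -8631 → wraps to 7753 (01111001001001)
7753 + (-1028) = 6725 (01101001000101)

6725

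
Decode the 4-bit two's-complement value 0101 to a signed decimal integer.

MSB is 0, so the value is non-negative: 0101 = 5.

5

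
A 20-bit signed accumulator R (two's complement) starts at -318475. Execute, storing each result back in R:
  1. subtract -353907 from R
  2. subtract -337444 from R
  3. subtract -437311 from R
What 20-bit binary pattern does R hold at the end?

11000101110011001011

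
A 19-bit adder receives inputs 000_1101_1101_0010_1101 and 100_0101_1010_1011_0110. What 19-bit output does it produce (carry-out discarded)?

1010011011111100011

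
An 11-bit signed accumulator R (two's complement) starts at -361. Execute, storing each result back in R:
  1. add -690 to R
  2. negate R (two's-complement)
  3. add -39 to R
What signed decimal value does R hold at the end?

1012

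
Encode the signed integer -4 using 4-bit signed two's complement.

1100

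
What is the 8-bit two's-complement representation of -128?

|-128| = 128 = 10000000 in 8 bits.
Invert the bits: 01111111. Add 1: 10000000.
Check: 10000000 reads as 128 − 256 = -128.

10000000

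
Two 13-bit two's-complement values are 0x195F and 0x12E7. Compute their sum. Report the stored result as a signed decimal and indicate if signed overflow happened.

3142; overflow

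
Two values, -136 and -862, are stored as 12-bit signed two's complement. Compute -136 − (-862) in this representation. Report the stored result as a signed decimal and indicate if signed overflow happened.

-136 → 111101111000
-862 → 110010100010
Subtract via negate-and-add: invert 110010100010 + 1 = 001101011110 (i.e. 862).
  111101111000
+ 001101011110
= 001011010110  (discard carry-out 1)
Result 001011010110: MSB = 0 → value 726.
Addends (after negating the subtrahend) have opposite signs, so signed overflow cannot occur.

726; no overflow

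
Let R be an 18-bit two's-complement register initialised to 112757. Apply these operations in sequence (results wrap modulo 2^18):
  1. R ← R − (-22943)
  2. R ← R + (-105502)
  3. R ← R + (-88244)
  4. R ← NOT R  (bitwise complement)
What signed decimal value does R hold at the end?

Start: R = 112757 = 011011100001110101.
R = 112757 − (-22943) = 135700; wraps to -126444 = 100001001000010100
R = -126444 + (-105502) = -231946; wraps to 30198 = 000111010111110110
R = 30198 + (-88244) = -58046 = 110001110101000010
R = NOT 110001110101000010 = 001110001010111101 = 58045

58045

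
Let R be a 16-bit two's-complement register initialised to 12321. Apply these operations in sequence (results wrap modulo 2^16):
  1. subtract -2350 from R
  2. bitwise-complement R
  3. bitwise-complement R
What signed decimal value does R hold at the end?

14671

Start: R = 12321 = 0011000000100001.
R = 12321 − (-2350) = 14671 = 0011100101001111
R = NOT 0011100101001111 = 1100011010110000 = -14672
R = NOT 1100011010110000 = 0011100101001111 = 14671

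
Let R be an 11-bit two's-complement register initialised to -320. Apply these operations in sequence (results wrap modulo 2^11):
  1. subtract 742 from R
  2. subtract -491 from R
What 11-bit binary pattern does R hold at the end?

10111000101

Start: R = -320 = 11011000000.
R = -320 − 742 = -1062; wraps to 986 = 01111011010
R = 986 − (-491) = 1477; wraps to -571 = 10111000101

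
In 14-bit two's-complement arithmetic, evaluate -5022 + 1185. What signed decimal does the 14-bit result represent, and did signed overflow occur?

-5022 → 10110001100010
1185 → 00010010100001
  10110001100010
+ 00010010100001
= 11000100000011
Result 11000100000011: MSB = 1 → 12547 − 16384 = -3837.
Addends have opposite signs, so signed overflow cannot occur.

-3837; no overflow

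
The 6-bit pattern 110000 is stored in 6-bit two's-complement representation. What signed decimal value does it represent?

-16

MSB is 1, so the value is negative.
Unsigned reading: 48. Subtract 2^6 = 64: 48 − 64 = -16.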